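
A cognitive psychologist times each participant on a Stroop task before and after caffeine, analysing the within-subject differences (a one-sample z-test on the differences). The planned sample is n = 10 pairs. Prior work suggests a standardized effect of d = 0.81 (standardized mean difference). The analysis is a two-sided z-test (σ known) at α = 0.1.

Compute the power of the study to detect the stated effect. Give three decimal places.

Power ≈ 0.820

Noncentrality parameter: δ = d·√n = 0.81 × √10 = 2.5614
Two-sided α = 0.1 → critical value z_{0.05} = 1.645.
Power = Φ(δ − 1.645) + Φ(−δ − 1.645) = Φ(0.917) + Φ(-4.206) = 0.8203 + 0.0000 = 0.8203.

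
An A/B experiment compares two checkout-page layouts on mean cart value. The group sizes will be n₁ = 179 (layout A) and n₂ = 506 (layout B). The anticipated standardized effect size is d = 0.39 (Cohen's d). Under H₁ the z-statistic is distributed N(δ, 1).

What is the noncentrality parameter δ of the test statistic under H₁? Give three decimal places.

δ ≈ 4.485

The noncentrality parameter scales effect size by the design's sample-size factor: δ = d / √(1/n₁ + 1/n₂) = 0.39 / √(1/179 + 1/506) = 4.4846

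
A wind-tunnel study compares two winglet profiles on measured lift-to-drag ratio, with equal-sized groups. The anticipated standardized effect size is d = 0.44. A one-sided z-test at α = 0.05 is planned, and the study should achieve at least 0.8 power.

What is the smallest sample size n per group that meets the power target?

n = 64 per group

For power 0.8 need Φ(δ − z_{0.05}) = 0.8, so δ = z_{0.05} + z_{0.20} = 1.645 + 0.842 = 2.486.
δ = d·√(n/2) ⇒ n = 2(δ/d)² = 2 × (2.486 / 0.44)² = 63.87.
Round up to the next whole unit.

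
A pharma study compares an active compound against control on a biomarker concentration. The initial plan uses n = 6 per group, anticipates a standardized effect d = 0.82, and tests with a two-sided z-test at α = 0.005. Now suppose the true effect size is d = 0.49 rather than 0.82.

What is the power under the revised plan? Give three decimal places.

With d = 0.49: δ = d·√(n/2) = 0.49 × √(6/2) = 0.8487. Critical value z_{0.0025} = 2.807.
Revised power = Φ(δ − 2.807) + Φ(−δ − 2.807) = Φ(-1.958) + Φ(-3.656) = 0.0251 + 0.0001 = 0.0252.

Power ≈ 0.025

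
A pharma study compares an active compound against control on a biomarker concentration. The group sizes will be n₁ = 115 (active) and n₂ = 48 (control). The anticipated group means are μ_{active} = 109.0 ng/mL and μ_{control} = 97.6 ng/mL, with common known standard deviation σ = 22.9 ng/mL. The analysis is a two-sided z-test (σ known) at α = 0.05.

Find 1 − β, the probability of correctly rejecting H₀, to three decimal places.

Power ≈ 0.826

Standardized effect: d = |μ_{active} − μ_{control}| / σ = |109.0 − 97.6| / 22.9 = 0.4978
Noncentrality parameter: δ = d / √(1/n₁ + 1/n₂) = 0.4978 / √(1/115 + 1/48) = 2.8970
Two-sided α = 0.05 → critical value z_{0.025} = 1.960.
Power = Φ(δ − 1.960) + Φ(−δ − 1.960) = Φ(0.937) + Φ(-4.857) = 0.8256 + 0.0000 = 0.8256.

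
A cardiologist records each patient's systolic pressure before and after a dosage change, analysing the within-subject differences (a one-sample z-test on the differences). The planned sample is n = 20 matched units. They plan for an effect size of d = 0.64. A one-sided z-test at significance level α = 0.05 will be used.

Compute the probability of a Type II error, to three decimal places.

β ≈ 0.112

Noncentrality parameter: δ = d·√n = 0.64 × √20 = 2.8622
Critical value for a one-sided test at α = 0.05: z_α = 1.645.
Power = Φ(δ − 1.645) = Φ(1.217) = 0.8883.
Type II error: β = 1 − power = 1 − 0.8883 = 0.1117.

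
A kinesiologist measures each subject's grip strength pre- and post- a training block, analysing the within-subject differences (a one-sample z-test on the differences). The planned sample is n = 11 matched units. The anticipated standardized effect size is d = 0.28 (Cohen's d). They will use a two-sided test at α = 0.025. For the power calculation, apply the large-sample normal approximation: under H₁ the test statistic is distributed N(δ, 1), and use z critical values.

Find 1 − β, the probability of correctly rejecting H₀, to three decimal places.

Power ≈ 0.095

Noncentrality parameter: δ = d·√n = 0.28 × √11 = 0.9287
Critical value for a two-sided test at α = 0.025: z_{α/2} = 2.241.
Power = Φ(δ − 2.241) + Φ(−δ − 2.241) = Φ(-1.313) + Φ(-3.170) = 0.0946 + 0.0008 = 0.0954.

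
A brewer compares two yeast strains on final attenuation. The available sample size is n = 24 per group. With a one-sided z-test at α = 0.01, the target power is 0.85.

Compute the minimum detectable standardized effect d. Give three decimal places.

d ≈ 0.971

Required noncentrality: δ = z_{0.01} + z_{0.15} = 2.326 + 1.036 = 3.363.
δ = d·√(n/2) ⇒ d = δ/√(n/2) = 3.363/√(24/2) = 0.9708.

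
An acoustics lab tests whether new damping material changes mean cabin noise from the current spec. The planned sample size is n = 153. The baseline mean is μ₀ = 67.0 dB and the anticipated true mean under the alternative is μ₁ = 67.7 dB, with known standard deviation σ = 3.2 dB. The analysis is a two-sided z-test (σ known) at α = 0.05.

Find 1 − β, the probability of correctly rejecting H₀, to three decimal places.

Power ≈ 0.772

Standardized effect: d = |μ₁ − μ₀| / σ = |67.7 − 67.0| / 3.2 = 0.2187
Noncentrality parameter: δ = d·√n = 0.2187 × √153 = 2.7058
Two-sided α = 0.05 → critical value z_{0.025} = 1.960.
Power = Φ(δ − 1.960) + Φ(−δ − 1.960) = Φ(0.746) + Φ(-4.666) = 0.7721 + 0.0000 = 0.7721.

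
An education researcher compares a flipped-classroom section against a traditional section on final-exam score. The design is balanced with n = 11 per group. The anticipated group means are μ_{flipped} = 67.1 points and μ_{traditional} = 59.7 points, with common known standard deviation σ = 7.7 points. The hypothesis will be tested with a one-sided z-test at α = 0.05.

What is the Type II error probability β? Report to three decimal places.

Standardized effect: d = |μ_{flipped} − μ_{traditional}| / σ = |67.1 − 59.7| / 7.7 = 0.9610
Noncentrality parameter: δ = d·√(n/2) = 0.9610 × √(11/2) = 2.2538
Critical value for a one-sided test at α = 0.05: z_α = 1.645.
Power = Φ(δ − 1.645) = Φ(0.609) = 0.7287.
Type II error: β = 1 − power = 1 − 0.7287 = 0.2713.

β ≈ 0.271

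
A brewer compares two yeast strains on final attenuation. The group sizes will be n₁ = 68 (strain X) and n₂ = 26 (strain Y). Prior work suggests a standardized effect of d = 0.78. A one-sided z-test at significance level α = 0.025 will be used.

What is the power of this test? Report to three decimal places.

Power ≈ 0.923

Noncentrality parameter: δ = d / √(1/n₁ + 1/n₂) = 0.78 / √(1/68 + 1/26) = 3.3828
Critical value for a one-sided test at α = 0.025: z_α = 1.960.
Power = Φ(δ − 1.960) = Φ(1.423) = 0.9226.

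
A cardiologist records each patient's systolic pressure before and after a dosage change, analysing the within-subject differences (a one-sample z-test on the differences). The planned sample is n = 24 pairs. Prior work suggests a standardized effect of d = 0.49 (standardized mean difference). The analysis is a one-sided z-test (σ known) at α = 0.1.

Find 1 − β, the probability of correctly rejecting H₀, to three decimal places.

Power ≈ 0.868

Noncentrality parameter: δ = d·√n = 0.49 × √24 = 2.4005
One-sided α = 0.1 → critical value z_{0.1} = 1.282.
Power = Φ(δ − 1.282) = Φ(1.119) = 0.8684.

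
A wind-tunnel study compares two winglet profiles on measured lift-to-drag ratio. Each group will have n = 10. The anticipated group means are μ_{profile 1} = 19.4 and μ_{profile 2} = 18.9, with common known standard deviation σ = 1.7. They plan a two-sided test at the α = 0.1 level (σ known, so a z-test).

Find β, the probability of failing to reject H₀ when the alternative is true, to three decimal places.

β ≈ 0.828

Standardized effect: d = |μ_{profile 1} − μ_{profile 2}| / σ = |19.4 − 18.9| / 1.7 = 0.2941
Noncentrality parameter: δ = d·√(n/2) = 0.2941 × √(10/2) = 0.6577
Critical value for a two-sided test at α = 0.1: z_{α/2} = 1.645.
Power = Φ(δ − 1.645) + Φ(−δ − 1.645) = Φ(-0.987) + Φ(-2.303) = 0.1618 + 0.0107 = 0.1724.
Type II error: β = 1 − power = 1 − 0.1724 = 0.8276.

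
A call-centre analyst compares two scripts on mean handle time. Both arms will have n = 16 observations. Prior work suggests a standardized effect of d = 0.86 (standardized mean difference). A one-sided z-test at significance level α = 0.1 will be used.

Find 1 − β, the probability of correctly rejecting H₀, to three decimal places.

Power ≈ 0.875

Noncentrality parameter: δ = d·√(n/2) = 0.86 × √(16/2) = 2.4324
Critical value for a one-sided test at α = 0.1: z_α = 1.282.
Power = Φ(δ − 1.282) = Φ(1.151) = 0.8751.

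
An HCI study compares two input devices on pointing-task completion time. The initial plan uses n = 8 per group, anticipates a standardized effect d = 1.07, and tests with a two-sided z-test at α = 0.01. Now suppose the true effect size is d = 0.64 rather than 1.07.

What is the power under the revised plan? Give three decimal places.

With d = 0.64: δ = d·√(n/2) = 0.64 × √(8/2) = 1.2800. Critical value z_{0.005} = 2.576.
Revised power = Φ(δ − 2.576) + Φ(−δ − 2.576) = Φ(-1.296) + Φ(-3.856) = 0.0975 + 0.0001 = 0.0976.

Power ≈ 0.098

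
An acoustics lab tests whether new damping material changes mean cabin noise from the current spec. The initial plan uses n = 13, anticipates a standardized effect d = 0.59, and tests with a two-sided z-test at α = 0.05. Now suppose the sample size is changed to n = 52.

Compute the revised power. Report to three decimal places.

Power ≈ 0.989

With n = 52: δ = d·√n = 0.59 × √52 = 4.2546. Critical value z_{0.025} = 1.960.
Revised power = Φ(δ − 1.960) + Φ(−δ − 1.960) = Φ(2.295) + Φ(-6.215) = 0.9891 + 0.0000 = 0.9891.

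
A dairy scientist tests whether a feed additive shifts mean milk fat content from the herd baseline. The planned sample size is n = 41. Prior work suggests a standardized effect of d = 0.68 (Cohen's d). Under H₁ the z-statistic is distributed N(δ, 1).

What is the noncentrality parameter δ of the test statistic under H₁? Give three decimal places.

δ ≈ 4.354

δ = d·√n = 0.68 × √41 = 4.3541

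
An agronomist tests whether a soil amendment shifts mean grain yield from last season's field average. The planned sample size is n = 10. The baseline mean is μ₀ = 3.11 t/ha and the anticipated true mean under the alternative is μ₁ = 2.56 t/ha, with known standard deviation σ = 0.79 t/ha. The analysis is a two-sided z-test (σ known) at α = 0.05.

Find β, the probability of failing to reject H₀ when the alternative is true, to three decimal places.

β ≈ 0.405

Standardized effect: d = |μ₁ − μ₀| / σ = |2.56 − 3.11| / 0.79 = 0.6962
Noncentrality parameter: λ = d·√n = 0.6962 × √10 = 2.2016
Critical value for a two-sided test at α = 0.05: z_{α/2} = 1.960.
Power = Φ(λ − 1.960) + Φ(−λ − 1.960) = Φ(0.242) + Φ(-4.162) = 0.5955 + 0.0000 = 0.5955.
Type II error: β = 1 − power = 1 − 0.5955 = 0.4045.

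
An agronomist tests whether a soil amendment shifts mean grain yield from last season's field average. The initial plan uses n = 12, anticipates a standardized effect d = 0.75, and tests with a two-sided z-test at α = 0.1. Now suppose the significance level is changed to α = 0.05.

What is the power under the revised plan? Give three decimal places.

δ = d·√n = 0.75 × √12 = 2.5981 (unchanged). New critical value: z_{0.025} = 1.960.
Revised power = Φ(δ − 1.960) + Φ(−δ − 1.960) = Φ(0.638) + Φ(-4.558) = 0.7383 + 0.0000 = 0.7383.

Power ≈ 0.738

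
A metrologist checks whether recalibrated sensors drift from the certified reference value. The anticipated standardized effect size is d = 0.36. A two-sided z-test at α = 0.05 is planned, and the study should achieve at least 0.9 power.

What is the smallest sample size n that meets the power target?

n = 82

Set Φ(δ − 1.960) = 0.9; then δ − 1.960 = Φ⁻¹(0.9) = 1.282, giving δ = 3.242.
(For δ > 0 the lower-tail rejection region contributes negligibly to power, so the one-term inversion is standard.)
δ = d·√n ⇒ n = (δ/d)² = (3.242 / 0.36)² = 81.08.
Round up to the next whole unit.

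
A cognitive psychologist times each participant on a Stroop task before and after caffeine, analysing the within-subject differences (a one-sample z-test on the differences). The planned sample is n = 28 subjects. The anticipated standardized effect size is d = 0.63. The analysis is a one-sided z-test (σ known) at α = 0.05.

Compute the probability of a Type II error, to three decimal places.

β ≈ 0.046

Noncentrality parameter: δ = d·√n = 0.63 × √28 = 3.3336
One-sided α = 0.05 → critical value z_{0.05} = 1.645.
Power = P(Z > 1.645 − δ) = Φ(1.689) = 0.9544.
Type II error: β = 1 − power = 1 − 0.9544 = 0.0456.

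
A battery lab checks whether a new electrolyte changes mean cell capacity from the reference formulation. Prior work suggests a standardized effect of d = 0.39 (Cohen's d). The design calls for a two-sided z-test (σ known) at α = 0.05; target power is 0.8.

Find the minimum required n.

For power 0.8 need Φ(δ − z_{0.025}) = 0.8, so δ = z_{0.025} + z_{0.20} = 1.960 + 0.842 = 2.802.
(The Φ(−δ − z_{α/2}) term is vanishingly small for δ > 0 and is dropped in the standard sample-size formula.)
δ = d·√n ⇒ n = (δ/d)² = (2.802 / 0.39)² = 51.60.
Rounding up, n = 52.

n = 52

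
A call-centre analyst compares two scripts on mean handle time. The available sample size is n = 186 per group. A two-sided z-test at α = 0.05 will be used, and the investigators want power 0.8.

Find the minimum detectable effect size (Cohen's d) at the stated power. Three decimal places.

Need Φ(δ − 1.960) = 0.8, so δ = 1.960 + 0.842 = 2.802.
(Lower-tail contribution to power is negligible for δ > 0.)
δ = d·√(n/2) ⇒ d = δ/√(n/2) = 2.802/√(186/2) = 0.2905.

d ≈ 0.291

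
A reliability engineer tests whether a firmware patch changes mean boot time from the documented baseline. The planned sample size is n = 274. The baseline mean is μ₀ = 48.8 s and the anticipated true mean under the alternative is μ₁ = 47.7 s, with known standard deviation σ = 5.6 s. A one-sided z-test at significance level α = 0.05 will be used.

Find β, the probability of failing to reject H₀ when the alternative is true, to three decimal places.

Standardized effect: d = |μ₁ − μ₀| / σ = |47.7 − 48.8| / 5.6 = 0.1964
Noncentrality parameter: δ = d·√n = 0.1964 × √274 = 3.2515
One-sided α = 0.05 → critical value z_{0.05} = 1.645.
Power = Φ(δ − 1.645) = Φ(1.607) = 0.9459.
Type II error: β = 1 − power = 1 − 0.9459 = 0.0541.

β ≈ 0.054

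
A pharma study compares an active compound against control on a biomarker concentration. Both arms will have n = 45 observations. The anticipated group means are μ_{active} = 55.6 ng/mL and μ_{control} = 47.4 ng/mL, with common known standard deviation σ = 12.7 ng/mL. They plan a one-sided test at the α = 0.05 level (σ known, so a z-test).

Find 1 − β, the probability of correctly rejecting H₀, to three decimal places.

Standardized effect: d = |μ_{active} − μ_{control}| / σ = |55.6 − 47.4| / 12.7 = 0.6457
Noncentrality parameter: δ = d·√(n/2) = 0.6457 × √(45/2) = 3.0627
Critical value for a one-sided test at α = 0.05: z_α = 1.645.
Power = Φ(δ − 1.645) = Φ(1.418) = 0.9219.

Power ≈ 0.922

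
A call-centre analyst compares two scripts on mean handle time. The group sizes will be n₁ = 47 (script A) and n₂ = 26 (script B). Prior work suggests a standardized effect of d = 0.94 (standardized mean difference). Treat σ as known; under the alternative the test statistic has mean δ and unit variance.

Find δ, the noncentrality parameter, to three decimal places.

δ ≈ 3.846

δ = d / √(1/n₁ + 1/n₂) = 0.94 / √(1/47 + 1/26) = 3.8459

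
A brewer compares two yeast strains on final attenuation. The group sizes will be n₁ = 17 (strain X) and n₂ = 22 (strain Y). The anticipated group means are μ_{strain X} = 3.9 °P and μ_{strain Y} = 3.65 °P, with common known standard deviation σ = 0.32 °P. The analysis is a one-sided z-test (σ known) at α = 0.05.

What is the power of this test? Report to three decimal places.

Standardized effect: d = |μ_{strain X} − μ_{strain Y}| / σ = |3.9 − 3.65| / 0.32 = 0.7812
Noncentrality parameter: δ = d / √(1/n₁ + 1/n₂) = 0.7812 / √(1/17 + 1/22) = 2.4193
Critical value for a one-sided test at α = 0.05: z_α = 1.645.
Power = P(Z > 1.645 − δ) = Φ(0.774) = 0.7807.

Power ≈ 0.781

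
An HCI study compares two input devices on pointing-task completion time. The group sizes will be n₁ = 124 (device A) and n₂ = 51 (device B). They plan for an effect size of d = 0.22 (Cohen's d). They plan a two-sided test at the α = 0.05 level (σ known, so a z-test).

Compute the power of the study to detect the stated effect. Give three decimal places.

Power ≈ 0.262

Noncentrality parameter: δ = d / √(1/n₁ + 1/n₂) = 0.22 / √(1/124 + 1/51) = 1.3225
Critical value for a two-sided test at α = 0.05: z_{α/2} = 1.960.
Power = Φ(δ − 1.960) + Φ(−δ − 1.960) = Φ(-0.637) + Φ(-3.282) = 0.2619 + 0.0005 = 0.2624.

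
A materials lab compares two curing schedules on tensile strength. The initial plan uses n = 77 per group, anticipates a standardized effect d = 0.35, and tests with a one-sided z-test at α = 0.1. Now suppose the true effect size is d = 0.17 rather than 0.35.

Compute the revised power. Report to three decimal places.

Power ≈ 0.410

With d = 0.17: δ = d·√(n/2) = 0.17 × √(77/2) = 1.0548. Critical value z_{0.1} = 1.282.
Revised power = P(Z > 1.282 − δ) = Φ(-0.227) = 0.4103.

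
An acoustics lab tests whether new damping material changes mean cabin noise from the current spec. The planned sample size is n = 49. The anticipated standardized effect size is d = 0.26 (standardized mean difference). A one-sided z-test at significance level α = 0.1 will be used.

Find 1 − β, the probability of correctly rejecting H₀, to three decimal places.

Power ≈ 0.705

Noncentrality parameter: δ = d·√n = 0.26 × √49 = 1.8200
Critical value for a one-sided test at α = 0.1: z_α = 1.282.
Power = Φ(δ − 1.282) = Φ(0.538) = 0.7049.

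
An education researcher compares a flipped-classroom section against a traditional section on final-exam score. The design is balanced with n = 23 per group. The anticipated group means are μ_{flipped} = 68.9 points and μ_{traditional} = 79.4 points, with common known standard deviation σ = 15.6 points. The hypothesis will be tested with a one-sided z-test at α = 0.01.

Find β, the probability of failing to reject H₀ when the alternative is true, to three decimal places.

Standardized effect: d = |μ_{flipped} − μ_{traditional}| / σ = |68.9 − 79.4| / 15.6 = 0.6731
Noncentrality parameter: δ = d·√(n/2) = 0.6731 × √(23/2) = 2.2825
Critical value for a one-sided test at α = 0.01: z_α = 2.326.
Power = Φ(δ − 2.326) = Φ(-0.044) = 0.4825.
Type II error: β = 1 − power = 1 − 0.4825 = 0.5175.

β ≈ 0.517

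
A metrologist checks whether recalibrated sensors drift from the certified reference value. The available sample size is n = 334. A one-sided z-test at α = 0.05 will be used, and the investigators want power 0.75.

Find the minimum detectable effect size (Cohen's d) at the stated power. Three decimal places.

Required noncentrality: δ = z_{0.05} + z_{0.25} = 1.645 + 0.674 = 2.319.
δ = d·√n ⇒ d = δ/√n = 2.319/√334 = 0.1269.

d ≈ 0.127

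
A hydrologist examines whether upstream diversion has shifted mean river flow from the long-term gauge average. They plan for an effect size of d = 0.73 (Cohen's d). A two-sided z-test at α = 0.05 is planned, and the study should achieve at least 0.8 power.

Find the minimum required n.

n = 15

For power 0.8 need Φ(δ − z_{0.025}) = 0.8, so δ = z_{0.025} + z_{0.20} = 1.960 + 0.842 = 2.802.
(Ignoring the negligible lower-tail rejection probability gives the usual closed-form inversion.)
δ = d·√n ⇒ n = (δ/d)² = (2.802 / 0.73)² = 14.73.
Round up to the next whole unit.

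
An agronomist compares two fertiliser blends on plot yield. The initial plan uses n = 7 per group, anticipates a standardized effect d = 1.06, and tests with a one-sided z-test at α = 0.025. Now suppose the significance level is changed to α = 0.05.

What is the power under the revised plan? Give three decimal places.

Power ≈ 0.632

δ = d·√(n/2) = 1.06 × √(7/2) = 1.9831 (unchanged). New critical value: z_{0.05} = 1.645.
Revised power = Φ(δ − 1.645) = Φ(0.338) = 0.6324.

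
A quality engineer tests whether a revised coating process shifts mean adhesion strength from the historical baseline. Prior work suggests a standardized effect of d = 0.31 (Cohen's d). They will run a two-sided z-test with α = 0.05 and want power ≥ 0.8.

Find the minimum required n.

n = 82

For power 0.8 need Φ(δ − z_{0.025}) = 0.8, so δ = z_{0.025} + z_{0.20} = 1.960 + 0.842 = 2.802.
(Ignoring the negligible lower-tail rejection probability gives the usual closed-form inversion.)
δ = d·√n ⇒ n = (δ/d)² = (2.802 / 0.31)² = 81.67.
Rounding up, n = 82.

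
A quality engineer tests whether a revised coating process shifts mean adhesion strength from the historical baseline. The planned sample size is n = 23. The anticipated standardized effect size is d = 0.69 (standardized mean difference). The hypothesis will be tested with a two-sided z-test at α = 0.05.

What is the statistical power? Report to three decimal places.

Power ≈ 0.911

Noncentrality parameter: δ = d·√n = 0.69 × √23 = 3.3091
Two-sided α = 0.05 → critical value z_{0.025} = 1.960.
Power = Φ(δ − 1.960) + Φ(−δ − 1.960) = Φ(1.349) + Φ(-5.269) = 0.9114 + 0.0000 = 0.9114.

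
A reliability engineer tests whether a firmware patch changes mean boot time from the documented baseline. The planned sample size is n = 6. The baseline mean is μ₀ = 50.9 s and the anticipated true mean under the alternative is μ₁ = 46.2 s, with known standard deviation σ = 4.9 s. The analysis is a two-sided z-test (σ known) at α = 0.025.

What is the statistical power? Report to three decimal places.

Standardized effect: d = |μ₁ − μ₀| / σ = |46.2 − 50.9| / 4.9 = 0.9592
Noncentrality parameter: δ = d·√n = 0.9592 × √6 = 2.3495
Critical value for a two-sided test at α = 0.025: z_{α/2} = 2.241.
Power = Φ(δ − 2.241) + Φ(−δ − 2.241) = Φ(0.108) + Φ(-4.591) = 0.5430 + 0.0000 = 0.5430.

Power ≈ 0.543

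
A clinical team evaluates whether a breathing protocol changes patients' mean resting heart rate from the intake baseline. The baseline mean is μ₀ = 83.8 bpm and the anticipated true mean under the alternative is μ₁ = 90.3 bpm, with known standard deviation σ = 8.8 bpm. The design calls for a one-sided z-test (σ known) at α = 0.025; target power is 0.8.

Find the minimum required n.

Standardized effect: d = |μ₁ − μ₀| / σ = |90.3 − 83.8| / 8.8 = 0.7386
For power 0.8 need Φ(δ − z_{0.025}) = 0.8, so δ = z_{0.025} + z_{0.20} = 1.960 + 0.842 = 2.802.
δ = d·√n ⇒ n = (δ/d)² = (2.802 / 0.7386)² = 14.39.
Rounding up, n = 15.

n = 15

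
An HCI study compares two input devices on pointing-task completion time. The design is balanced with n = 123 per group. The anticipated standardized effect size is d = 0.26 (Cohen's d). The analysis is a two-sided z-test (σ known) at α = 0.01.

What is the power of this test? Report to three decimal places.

Power ≈ 0.296

Noncentrality parameter: δ = d·√(n/2) = 0.26 × √(123/2) = 2.0390
Two-sided α = 0.01 → critical value z_{0.005} = 2.576.
Power = Φ(δ − 2.576) + Φ(−δ − 2.576) = Φ(-0.537) + Φ(-4.615) = 0.2957 + 0.0000 = 0.2957.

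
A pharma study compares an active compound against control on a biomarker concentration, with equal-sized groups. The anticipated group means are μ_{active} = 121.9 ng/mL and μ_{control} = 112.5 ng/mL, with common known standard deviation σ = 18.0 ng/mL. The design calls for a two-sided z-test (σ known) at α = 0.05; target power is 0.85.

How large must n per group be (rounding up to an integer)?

Standardized effect: d = |μ_{active} − μ_{control}| / σ = |121.9 − 112.5| / 18.0 = 0.5222
Set Φ(δ − 1.960) = 0.85; then δ − 1.960 = Φ⁻¹(0.85) = 1.036, giving δ = 2.996.
(The Φ(−δ − z_{α/2}) term is vanishingly small for δ > 0 and is dropped in the standard sample-size formula.)
δ = d·√(n/2) ⇒ n = 2(δ/d)² = 2 × (2.996 / 0.5222)² = 65.84.
Rounding up, n = 66 per group.

n = 66 per group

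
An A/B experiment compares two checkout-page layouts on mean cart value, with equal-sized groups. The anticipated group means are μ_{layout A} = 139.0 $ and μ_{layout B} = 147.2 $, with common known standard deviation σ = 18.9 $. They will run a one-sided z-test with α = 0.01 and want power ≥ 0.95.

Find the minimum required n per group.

n = 168 per group

Standardized effect: d = |μ_{layout A} − μ_{layout B}| / σ = |139.0 − 147.2| / 18.9 = 0.4339
Set Φ(δ − 2.326) = 0.95; then δ − 2.326 = Φ⁻¹(0.95) = 1.645, giving δ = 3.971.
δ = d·√(n/2) ⇒ n = 2(δ/d)² = 2 × (3.971 / 0.4339)² = 167.56.
Rounding up, n = 168 per group.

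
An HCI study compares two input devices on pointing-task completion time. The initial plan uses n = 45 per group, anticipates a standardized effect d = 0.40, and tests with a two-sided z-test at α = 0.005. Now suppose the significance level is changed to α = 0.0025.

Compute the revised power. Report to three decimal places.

δ = d·√(n/2) = 0.40 × √(45/2) = 1.8974 (unchanged). New critical value: z_{0.0013} = 3.023.
Revised power = Φ(δ − 3.023) + Φ(−δ − 3.023) = Φ(-1.126) + Φ(-4.921) = 0.1301 + 0.0000 = 0.1301.

Power ≈ 0.130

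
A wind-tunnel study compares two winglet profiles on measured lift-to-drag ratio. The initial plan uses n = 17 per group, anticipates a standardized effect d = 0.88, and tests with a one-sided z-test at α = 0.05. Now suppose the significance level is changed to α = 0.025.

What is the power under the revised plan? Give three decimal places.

Power ≈ 0.728

δ = d·√(n/2) = 0.88 × √(17/2) = 2.5656 (unchanged). New critical value: z_{0.025} = 1.960.
Revised power = P(Z > 1.960 − δ) = Φ(0.606) = 0.7276.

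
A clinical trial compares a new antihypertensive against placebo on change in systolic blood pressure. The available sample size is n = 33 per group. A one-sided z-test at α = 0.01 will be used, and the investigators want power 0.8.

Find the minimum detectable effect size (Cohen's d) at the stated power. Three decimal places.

d ≈ 0.780

Required noncentrality: δ = z_{0.01} + z_{0.20} = 2.326 + 0.842 = 3.168.
δ = d·√(n/2) ⇒ d = δ/√(n/2) = 3.168/√(33/2) = 0.7799.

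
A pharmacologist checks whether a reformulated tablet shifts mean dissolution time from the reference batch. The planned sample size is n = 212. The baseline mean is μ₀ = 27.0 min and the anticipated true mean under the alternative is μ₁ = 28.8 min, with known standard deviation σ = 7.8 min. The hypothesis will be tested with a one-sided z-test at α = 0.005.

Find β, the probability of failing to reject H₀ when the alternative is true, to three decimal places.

β ≈ 0.216

Standardized effect: d = |μ₁ − μ₀| / σ = |28.8 − 27.0| / 7.8 = 0.2308
Noncentrality parameter: δ = d·√n = 0.2308 × √212 = 3.3601
Critical value for a one-sided test at α = 0.005: z_α = 2.576.
Power = P(Z > 2.576 − δ) = Φ(0.784) = 0.7835.
Type II error: β = 1 − power = 1 − 0.7835 = 0.2165.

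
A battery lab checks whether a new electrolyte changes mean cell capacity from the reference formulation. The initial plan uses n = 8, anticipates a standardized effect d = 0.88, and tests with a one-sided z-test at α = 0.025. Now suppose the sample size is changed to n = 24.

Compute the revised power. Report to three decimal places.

With n = 24: δ = d·√n = 0.88 × √24 = 4.3111. Critical value z_{0.025} = 1.960.
Revised power = Φ(δ − 1.960) = Φ(2.351) = 0.9906.

Power ≈ 0.991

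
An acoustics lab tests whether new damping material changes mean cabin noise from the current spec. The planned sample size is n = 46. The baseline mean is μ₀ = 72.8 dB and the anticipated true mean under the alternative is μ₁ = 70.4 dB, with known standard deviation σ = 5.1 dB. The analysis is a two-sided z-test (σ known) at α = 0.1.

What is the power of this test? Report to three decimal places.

Power ≈ 0.939

Standardized effect: d = |μ₁ − μ₀| / σ = |70.4 − 72.8| / 5.1 = 0.4706
Noncentrality parameter: δ = d·√n = 0.4706 × √46 = 3.1917
Two-sided α = 0.1 → critical value z_{0.05} = 1.645.
Power = Φ(δ − 1.645) + Φ(−δ − 1.645) = Φ(1.547) + Φ(-4.837) = 0.9390 + 0.0000 = 0.9390.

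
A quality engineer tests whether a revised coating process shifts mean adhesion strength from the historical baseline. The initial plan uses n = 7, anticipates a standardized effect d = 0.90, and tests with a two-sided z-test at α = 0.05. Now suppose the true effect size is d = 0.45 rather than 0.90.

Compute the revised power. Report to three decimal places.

With d = 0.45: δ = d·√n = 0.45 × √7 = 1.1906. Critical value z_{0.025} = 1.960.
Revised power = Φ(δ − 1.960) + Φ(−δ − 1.960) = Φ(-0.769) + Φ(-3.151) = 0.2208 + 0.0008 = 0.2216.

Power ≈ 0.222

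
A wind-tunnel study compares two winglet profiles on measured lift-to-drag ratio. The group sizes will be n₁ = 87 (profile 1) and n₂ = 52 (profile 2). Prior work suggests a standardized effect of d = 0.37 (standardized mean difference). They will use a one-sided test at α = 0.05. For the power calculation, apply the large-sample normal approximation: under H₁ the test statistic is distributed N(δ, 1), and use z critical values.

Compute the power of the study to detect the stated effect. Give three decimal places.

Power ≈ 0.679

Noncentrality parameter: δ = d / √(1/n₁ + 1/n₂) = 0.37 / √(1/87 + 1/52) = 2.1108
One-sided α = 0.05 → critical value z_{0.05} = 1.645.
Power = Φ(δ − 1.645) = Φ(0.466) = 0.6794.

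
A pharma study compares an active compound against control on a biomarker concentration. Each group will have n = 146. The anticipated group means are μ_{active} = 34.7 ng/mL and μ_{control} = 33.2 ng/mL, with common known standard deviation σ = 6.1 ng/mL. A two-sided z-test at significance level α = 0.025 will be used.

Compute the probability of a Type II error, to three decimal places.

β ≈ 0.556

Standardized effect: d = |μ_{active} − μ_{control}| / σ = |34.7 − 33.2| / 6.1 = 0.2459
Noncentrality parameter: δ = d·√(n/2) = 0.2459 × √(146/2) = 2.1010
Critical value for a two-sided test at α = 0.025: z_{α/2} = 2.241.
Power = Φ(δ − 2.241) + Φ(−δ − 2.241) = Φ(-0.140) + Φ(-4.342) = 0.4442 + 0.0000 = 0.4442.
Type II error: β = 1 − power = 1 − 0.4442 = 0.5558.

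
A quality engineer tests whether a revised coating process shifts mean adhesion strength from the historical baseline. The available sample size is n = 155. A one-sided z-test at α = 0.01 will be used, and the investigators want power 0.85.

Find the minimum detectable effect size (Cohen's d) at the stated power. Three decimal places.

Need Φ(δ − 2.326) = 0.85, so δ = 2.326 + 1.036 = 3.363.
δ = d·√n ⇒ d = δ/√n = 3.363/√155 = 0.2701.

d ≈ 0.270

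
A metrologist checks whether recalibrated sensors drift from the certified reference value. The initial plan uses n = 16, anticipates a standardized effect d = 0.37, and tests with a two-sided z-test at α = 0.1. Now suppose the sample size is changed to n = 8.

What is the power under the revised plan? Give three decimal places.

Power ≈ 0.278

With n = 8: δ = d·√n = 0.37 × √8 = 1.0465. Critical value z_{0.05} = 1.645.
Revised power = Φ(δ − 1.645) + Φ(−δ − 1.645) = Φ(-0.598) + Φ(-2.691) = 0.2748 + 0.0036 = 0.2784.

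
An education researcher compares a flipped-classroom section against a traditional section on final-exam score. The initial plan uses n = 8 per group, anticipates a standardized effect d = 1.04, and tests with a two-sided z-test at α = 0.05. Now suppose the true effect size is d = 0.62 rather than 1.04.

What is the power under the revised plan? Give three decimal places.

With d = 0.62: δ = d·√(n/2) = 0.62 × √(8/2) = 1.2400. Critical value z_{0.025} = 1.960.
Revised power = Φ(δ − 1.960) + Φ(−δ − 1.960) = Φ(-0.720) + Φ(-3.200) = 0.2358 + 0.0007 = 0.2365.

Power ≈ 0.236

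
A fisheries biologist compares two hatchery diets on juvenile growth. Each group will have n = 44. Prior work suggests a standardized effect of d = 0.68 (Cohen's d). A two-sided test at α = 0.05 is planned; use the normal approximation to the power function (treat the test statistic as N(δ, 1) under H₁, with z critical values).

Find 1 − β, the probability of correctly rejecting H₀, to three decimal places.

Power ≈ 0.891

Noncentrality parameter: δ = d·√(n/2) = 0.68 × √(44/2) = 3.1895
Critical value for a two-sided test at α = 0.05: z_{α/2} = 1.960.
Power = Φ(δ − 1.960) + Φ(−δ − 1.960) = Φ(1.230) + Φ(-5.149) = 0.8906 + 0.0000 = 0.8906.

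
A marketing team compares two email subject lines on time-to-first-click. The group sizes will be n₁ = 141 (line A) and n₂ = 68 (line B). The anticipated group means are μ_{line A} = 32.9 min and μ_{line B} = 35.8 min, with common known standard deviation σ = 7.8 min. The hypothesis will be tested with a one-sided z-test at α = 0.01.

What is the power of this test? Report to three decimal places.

Power ≈ 0.576

Standardized effect: d = |μ_{line A} − μ_{line B}| / σ = |32.9 − 35.8| / 7.8 = 0.3718
Noncentrality parameter: δ = d / √(1/n₁ + 1/n₂) = 0.3718 / √(1/141 + 1/68) = 2.5182
Critical value for a one-sided test at α = 0.01: z_α = 2.326.
Power = P(Z > 2.326 − δ) = Φ(0.192) = 0.5761.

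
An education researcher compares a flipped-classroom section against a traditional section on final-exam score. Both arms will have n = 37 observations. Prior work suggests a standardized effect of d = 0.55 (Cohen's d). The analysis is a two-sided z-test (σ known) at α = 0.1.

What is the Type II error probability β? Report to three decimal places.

Noncentrality parameter: δ = d·√(n/2) = 0.55 × √(37/2) = 2.3656
Critical value for a two-sided test at α = 0.1: z_{α/2} = 1.645.
Power = Φ(δ − 1.645) + Φ(−δ − 1.645) = Φ(0.721) + Φ(-4.010) = 0.7645 + 0.0000 = 0.7645.
Type II error: β = 1 − power = 1 − 0.7645 = 0.2355.

β ≈ 0.235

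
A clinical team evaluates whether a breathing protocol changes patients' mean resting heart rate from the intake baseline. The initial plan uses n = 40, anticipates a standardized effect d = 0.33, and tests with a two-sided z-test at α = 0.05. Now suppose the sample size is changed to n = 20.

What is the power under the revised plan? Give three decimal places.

With n = 20: δ = d·√n = 0.33 × √20 = 1.4758. Critical value z_{0.025} = 1.960.
Revised power = Φ(δ − 1.960) + Φ(−δ − 1.960) = Φ(-0.484) + Φ(-3.436) = 0.3141 + 0.0003 = 0.3144.

Power ≈ 0.314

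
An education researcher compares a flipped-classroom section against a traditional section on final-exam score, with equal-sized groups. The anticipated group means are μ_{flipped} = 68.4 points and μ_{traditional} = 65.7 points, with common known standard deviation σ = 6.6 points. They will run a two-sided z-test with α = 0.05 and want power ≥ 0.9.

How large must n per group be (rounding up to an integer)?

n = 126 per group

Standardized effect: d = |μ_{flipped} − μ_{traditional}| / σ = |68.4 − 65.7| / 6.6 = 0.4091
For power 0.9 need Φ(δ − z_{0.025}) = 0.9, so δ = z_{0.025} + z_{0.10} = 1.960 + 1.282 = 3.242.
(Ignoring the negligible lower-tail rejection probability gives the usual closed-form inversion.)
δ = d·√(n/2) ⇒ n = 2(δ/d)² = 2 × (3.242 / 0.4091)² = 125.57.
Round up to the next whole unit.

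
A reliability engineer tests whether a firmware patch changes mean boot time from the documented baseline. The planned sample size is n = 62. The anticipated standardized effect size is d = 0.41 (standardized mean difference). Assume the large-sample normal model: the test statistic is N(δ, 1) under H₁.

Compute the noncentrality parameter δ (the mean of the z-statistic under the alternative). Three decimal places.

δ ≈ 3.228

The noncentrality parameter scales effect size by the design's sample-size factor: δ = d·√n = 0.41 × √62 = 3.2283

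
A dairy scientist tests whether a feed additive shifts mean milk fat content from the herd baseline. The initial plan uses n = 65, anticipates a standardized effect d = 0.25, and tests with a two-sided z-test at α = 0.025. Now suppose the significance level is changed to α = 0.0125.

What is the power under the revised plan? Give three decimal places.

δ = d·√n = 0.25 × √65 = 2.0156 (unchanged). New critical value: z_{0.0063} = 2.498.
Revised power = Φ(δ − 2.498) + Φ(−δ − 2.498) = Φ(-0.482) + Φ(-4.513) = 0.3149 + 0.0000 = 0.3149.

Power ≈ 0.315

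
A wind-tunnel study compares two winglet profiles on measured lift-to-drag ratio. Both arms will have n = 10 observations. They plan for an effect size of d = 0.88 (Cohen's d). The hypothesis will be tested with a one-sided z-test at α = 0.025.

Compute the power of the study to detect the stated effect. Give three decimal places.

Noncentrality parameter: δ = d·√(n/2) = 0.88 × √(10/2) = 1.9677
One-sided α = 0.025 → critical value z_{0.025} = 1.960.
Power = Φ(δ − 1.960) = Φ(0.008) = 0.5031.

Power ≈ 0.503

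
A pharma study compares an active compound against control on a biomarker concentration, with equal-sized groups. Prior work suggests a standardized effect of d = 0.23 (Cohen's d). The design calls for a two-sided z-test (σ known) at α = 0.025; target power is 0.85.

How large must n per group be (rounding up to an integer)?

n = 407 per group

Set Φ(δ − 2.241) = 0.85; then δ − 2.241 = Φ⁻¹(0.85) = 1.036, giving δ = 3.278.
(For δ > 0 the lower-tail rejection region contributes negligibly to power, so the one-term inversion is standard.)
δ = d·√(n/2) ⇒ n = 2(δ/d)² = 2 × (3.278 / 0.23)² = 406.21.
Rounding up, n = 407 per group.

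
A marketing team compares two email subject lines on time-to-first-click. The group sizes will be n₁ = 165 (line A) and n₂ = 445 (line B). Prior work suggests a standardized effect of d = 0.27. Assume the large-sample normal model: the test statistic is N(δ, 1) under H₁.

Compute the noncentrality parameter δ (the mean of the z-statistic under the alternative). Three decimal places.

δ ≈ 2.962

δ = d / √(1/n₁ + 1/n₂) = 0.27 / √(1/165 + 1/445) = 2.9622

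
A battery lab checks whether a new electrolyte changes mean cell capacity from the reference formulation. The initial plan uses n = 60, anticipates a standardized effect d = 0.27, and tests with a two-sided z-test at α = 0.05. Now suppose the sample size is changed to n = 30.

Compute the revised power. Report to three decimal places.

Power ≈ 0.316

With n = 30: δ = d·√n = 0.27 × √30 = 1.4789. Critical value z_{0.025} = 1.960.
Revised power = Φ(δ − 1.960) + Φ(−δ − 1.960) = Φ(-0.481) + Φ(-3.439) = 0.3152 + 0.0003 = 0.3155.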